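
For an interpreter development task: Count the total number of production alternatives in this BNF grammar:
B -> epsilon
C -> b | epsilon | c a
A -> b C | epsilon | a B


Counting alternatives per rule:
  B: 1 alternative(s)
  C: 3 alternative(s)
  A: 3 alternative(s)
Sum: 1 + 3 + 3 = 7

7


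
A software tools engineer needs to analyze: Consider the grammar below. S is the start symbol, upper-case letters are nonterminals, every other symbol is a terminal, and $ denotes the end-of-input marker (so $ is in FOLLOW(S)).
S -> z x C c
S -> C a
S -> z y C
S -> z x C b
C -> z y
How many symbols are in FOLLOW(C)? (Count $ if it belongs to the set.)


S is the start symbol and does not occur in any rule body, so FOLLOW(S) = {$}.
Examining every occurrence of C in a rule body:
  S -> z x C c : C is followed by terminal 'c' -> add 'c'
  S -> C a : C is followed by terminal 'a' -> add 'a'
  S -> z y C : C is at the right end -> add FOLLOW(S) = {$}
  S -> z x C b : C is followed by terminal 'b' -> add 'b'
  C -> z y : C does not occur in the body -> contributes nothing
FOLLOW(C) = {a, b, c, $}
Count: 4

4


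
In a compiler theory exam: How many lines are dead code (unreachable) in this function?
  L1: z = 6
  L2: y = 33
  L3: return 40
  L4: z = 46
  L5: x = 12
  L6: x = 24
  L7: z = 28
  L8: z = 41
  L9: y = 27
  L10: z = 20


Analyzing control flow:
  L1: reachable (before return)
  L2: reachable (before return)
  L3: reachable (return statement)
  L4: DEAD (after return at L3)
  L5: DEAD (after return at L3)
  L6: DEAD (after return at L3)
  L7: DEAD (after return at L3)
  L8: DEAD (after return at L3)
  L9: DEAD (after return at L3)
  L10: DEAD (after return at L3)
Return at L3, total lines = 10
Dead lines: L4 through L10
Count: 7

7


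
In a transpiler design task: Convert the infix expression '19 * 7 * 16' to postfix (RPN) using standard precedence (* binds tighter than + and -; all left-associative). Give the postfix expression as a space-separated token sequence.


Applying the shunting-yard algorithm:
  Operand 19 -> output
  Push '*' onto operator stack -> op-stack: [*]
  Operand 7 -> output
  See '*' (prec 2); top '*' (prec 2) >= it -> pop '*' to output
  Push '*' onto operator stack -> op-stack: [*]
  Operand 16 -> output
  End of input: pop '*' to output
Postfix result: 19 7 * 16 *

19 7 * 16 *


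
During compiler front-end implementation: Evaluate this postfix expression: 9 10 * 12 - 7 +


Processing tokens left to right:
Push 9, Push 10
Pop 9 and 10, compute 9 * 10 = 90, push 90
Push 12
Pop 90 and 12, compute 90 - 12 = 78, push 78
Push 7
Pop 78 and 7, compute 78 + 7 = 85, push 85
Stack result: 85

85


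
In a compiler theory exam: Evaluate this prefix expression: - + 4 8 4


Parsing prefix expression: - + 4 8 4
Step 1: Innermost operation '+ 4 8'
  4 + 8 = 12
Step 2: Outer operation '- [12] 4'
  12 - 4 = 8

8


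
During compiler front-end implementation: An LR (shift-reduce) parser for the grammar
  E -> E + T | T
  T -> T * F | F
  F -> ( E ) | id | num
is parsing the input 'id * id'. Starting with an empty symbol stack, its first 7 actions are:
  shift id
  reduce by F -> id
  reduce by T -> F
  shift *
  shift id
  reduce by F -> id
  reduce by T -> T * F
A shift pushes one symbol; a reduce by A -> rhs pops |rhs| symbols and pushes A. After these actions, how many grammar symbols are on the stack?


Tracking the symbol stack through each action:
  Action 1: shift 'id' : push -> stack = [id] (size 1)
  Action 2: reduce by F -> id : pop 1, push F -> stack = [F] (size 1)
  Action 3: reduce by T -> F : pop 1, push T -> stack = [T] (size 1)
  Action 4: shift '*' : push -> stack = [T, *] (size 2)
  Action 5: shift 'id' : push -> stack = [T, *, id] (size 3)
  Action 6: reduce by F -> id : pop 1, push F -> stack = [T, *, F] (size 3)
  Action 7: reduce by T -> T * F : pop 3, push T -> stack = [T] (size 1)
Final stack size: 1

1


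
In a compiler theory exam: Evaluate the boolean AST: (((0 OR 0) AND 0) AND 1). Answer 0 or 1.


Step 1: Evaluate inner node
  0 OR 0 = 0
Step 2: Evaluate next node
  0 AND 0 = 0
Step 3: Evaluate root node
  0 AND 1 = 0

0


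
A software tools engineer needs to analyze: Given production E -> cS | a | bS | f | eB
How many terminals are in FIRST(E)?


Production: E -> cS | a | bS | f | eB
Examining each alternative for leading terminals:
  E -> cS : first terminal = 'c'
  E -> a : first terminal = 'a'
  E -> bS : first terminal = 'b'
  E -> f : first terminal = 'f'
  E -> eB : first terminal = 'e'
FIRST(E) = {a, b, c, e, f}
Count: 5

5


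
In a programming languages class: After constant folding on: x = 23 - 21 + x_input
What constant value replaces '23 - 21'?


Identifying constant sub-expression:
  Original: x = 23 - 21 + x_input
  23 and 21 are both compile-time constants
  Evaluating: 23 - 21 = 2
  After folding: x = 2 + x_input

2


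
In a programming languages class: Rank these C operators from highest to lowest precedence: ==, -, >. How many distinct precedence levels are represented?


Looking up precedence for each operator:
  == -> precedence 3
  - -> precedence 5
  > -> precedence 4
Sorted highest to lowest: -, >, ==
Distinct precedence values: [5, 4, 3]
Number of distinct levels: 3

3


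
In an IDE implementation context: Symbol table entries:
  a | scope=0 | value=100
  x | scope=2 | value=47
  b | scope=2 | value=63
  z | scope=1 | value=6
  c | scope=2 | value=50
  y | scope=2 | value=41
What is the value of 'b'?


Searching symbol table for 'b':
  a | scope=0 | value=100
  x | scope=2 | value=47
  b | scope=2 | value=63 <- MATCH
  z | scope=1 | value=6
  c | scope=2 | value=50
  y | scope=2 | value=41
Found 'b' at scope 2 with value 63

63


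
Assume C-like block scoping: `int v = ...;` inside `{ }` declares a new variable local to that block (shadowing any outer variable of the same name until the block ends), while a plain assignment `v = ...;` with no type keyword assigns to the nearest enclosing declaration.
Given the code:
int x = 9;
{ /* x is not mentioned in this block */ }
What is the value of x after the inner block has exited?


Analyzing scoping rules:
Outer scope: declares x = 9
Inner block: x is neither redeclared nor assigned -> unchanged
After the block -> 9
Result: 9

9


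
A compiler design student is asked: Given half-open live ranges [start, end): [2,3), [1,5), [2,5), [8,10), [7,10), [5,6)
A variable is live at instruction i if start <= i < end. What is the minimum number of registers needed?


Live ranges:
  Var0: [2, 3)
  Var1: [1, 5)
  Var2: [2, 5)
  Var3: [8, 10)
  Var4: [7, 10)
  Var5: [5, 6)
Sweep-line events (position, delta, active):
  pos=1 start -> active=1
  pos=2 start -> active=2
  pos=2 start -> active=3
  pos=3 end -> active=2
  pos=5 end -> active=1
  pos=5 end -> active=0
  pos=5 start -> active=1
  pos=6 end -> active=0
  pos=7 start -> active=1
  pos=8 start -> active=2
  pos=10 end -> active=1
  pos=10 end -> active=0
Maximum simultaneous active: 3
Minimum registers needed: 3

3


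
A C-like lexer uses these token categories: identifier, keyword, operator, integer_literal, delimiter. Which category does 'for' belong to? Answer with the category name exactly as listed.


Token: 'for'
Checking categories:
  identifier: no
  integer_literal: no
  operator: no
  keyword: YES
  delimiter: no
Category: keyword

keyword


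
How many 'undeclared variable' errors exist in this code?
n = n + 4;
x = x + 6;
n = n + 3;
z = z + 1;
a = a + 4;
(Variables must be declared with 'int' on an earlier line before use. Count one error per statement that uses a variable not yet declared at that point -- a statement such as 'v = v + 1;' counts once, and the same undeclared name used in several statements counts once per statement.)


Scanning code line by line:
  Line 1: use 'n' -> ERROR (undeclared)
  Line 2: use 'x' -> ERROR (undeclared)
  Line 3: use 'n' -> ERROR (undeclared)
  Line 4: use 'z' -> ERROR (undeclared)
  Line 5: use 'a' -> ERROR (undeclared)
Total undeclared variable errors: 5

5


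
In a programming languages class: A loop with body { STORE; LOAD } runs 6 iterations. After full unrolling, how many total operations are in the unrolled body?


Loop body operations: STORE, LOAD (2 ops per iteration)
Unrolling 6 iterations:
  Iteration 1: STORE, LOAD (2 ops)
  Iteration 2: STORE, LOAD (2 ops)
  Iteration 3: STORE, LOAD (2 ops)
  Iteration 4: STORE, LOAD (2 ops)
  Iteration 5: STORE, LOAD (2 ops)
  Iteration 6: STORE, LOAD (2 ops)
Total: 6 iterations * 2 ops/iter = 12 operations

12


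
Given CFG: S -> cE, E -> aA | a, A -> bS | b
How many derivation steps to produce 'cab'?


Grammar: S -> cE, E -> aA | a, A -> bS | b
Deriving 'cab':
Step 1: S -> cE => cE
Step 2: E -> aA => caA
Step 3: A -> b => cab
Total derivation steps: 3

3


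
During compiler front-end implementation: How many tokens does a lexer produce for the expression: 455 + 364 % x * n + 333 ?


Scanning '455 + 364 % x * n + 333'
Token 1: '455' -> integer_literal
Token 2: '+' -> operator
Token 3: '364' -> integer_literal
Token 4: '%' -> operator
Token 5: 'x' -> identifier
Token 6: '*' -> operator
Token 7: 'n' -> identifier
Token 8: '+' -> operator
Token 9: '333' -> integer_literal
Total tokens: 9

9


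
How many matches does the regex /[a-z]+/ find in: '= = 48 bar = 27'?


Pattern: /[a-z]+/ (identifiers)
Input: '= = 48 bar = 27'
Scanning for matches:
  Match 1: 'bar'
Total matches: 1

1


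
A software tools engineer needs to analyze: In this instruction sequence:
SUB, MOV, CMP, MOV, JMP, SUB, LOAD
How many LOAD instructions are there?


Scanning instruction sequence for LOAD:
  Position 1: SUB
  Position 2: MOV
  Position 3: CMP
  Position 4: MOV
  Position 5: JMP
  Position 6: SUB
  Position 7: LOAD <- MATCH
Matches at positions: [7]
Total LOAD count: 1

1


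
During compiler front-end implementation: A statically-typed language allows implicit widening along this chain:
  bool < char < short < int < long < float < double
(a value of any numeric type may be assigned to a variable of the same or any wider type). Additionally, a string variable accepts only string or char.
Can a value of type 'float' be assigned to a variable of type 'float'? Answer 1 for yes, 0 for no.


Target variable type: float
Source value type: float
Numeric ranks: float=5, float=5
Widening allowed iff rank(source) <= rank(target): 5 <= 5? Yes
Result: 1

1


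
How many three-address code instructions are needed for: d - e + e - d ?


Expression: d - e + e - d
Generating three-address code (respecting * over +/- precedence):
  Instruction 1: t1 = d - e
  Instruction 2: t2 = t1 + e
  Instruction 3: t3 = t2 - d
Total instructions: 3

3


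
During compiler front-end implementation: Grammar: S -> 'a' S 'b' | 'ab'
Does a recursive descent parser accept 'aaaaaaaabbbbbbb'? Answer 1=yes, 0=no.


Grammar accepts strings of the form a^n b^n (n >= 1)
Word: 'aaaaaaaabbbbbbb'
Counting: 8 a's and 7 b's
Check: 8 == 7? No
Mismatch: a-count != b-count
Rejected

0


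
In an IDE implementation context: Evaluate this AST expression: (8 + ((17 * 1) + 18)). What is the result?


Expression: (8 + ((17 * 1) + 18))
Evaluating step by step:
  17 * 1 = 17
  17 + 18 = 35
  8 + 35 = 43
Result: 43

43


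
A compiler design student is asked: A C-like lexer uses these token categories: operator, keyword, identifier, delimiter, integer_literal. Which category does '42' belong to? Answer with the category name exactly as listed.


Token: '42'
Checking categories:
  identifier: no
  integer_literal: YES
  operator: no
  keyword: no
  delimiter: no
Category: integer_literal

integer_literal


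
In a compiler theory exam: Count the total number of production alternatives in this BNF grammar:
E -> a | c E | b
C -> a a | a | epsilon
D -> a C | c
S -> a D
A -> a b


Counting alternatives per rule:
  E: 3 alternative(s)
  C: 3 alternative(s)
  D: 2 alternative(s)
  S: 1 alternative(s)
  A: 1 alternative(s)
Sum: 3 + 3 + 2 + 1 + 1 = 10

10


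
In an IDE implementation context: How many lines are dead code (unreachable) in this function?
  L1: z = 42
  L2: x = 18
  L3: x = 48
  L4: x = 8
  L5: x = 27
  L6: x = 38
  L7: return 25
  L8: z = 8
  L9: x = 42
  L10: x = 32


Analyzing control flow:
  L1: reachable (before return)
  L2: reachable (before return)
  L3: reachable (before return)
  L4: reachable (before return)
  L5: reachable (before return)
  L6: reachable (before return)
  L7: reachable (return statement)
  L8: DEAD (after return at L7)
  L9: DEAD (after return at L7)
  L10: DEAD (after return at L7)
Return at L7, total lines = 10
Dead lines: L8 through L10
Count: 3

3


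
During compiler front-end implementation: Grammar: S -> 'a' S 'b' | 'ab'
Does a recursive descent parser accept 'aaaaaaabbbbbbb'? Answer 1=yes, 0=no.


Grammar accepts strings of the form a^n b^n (n >= 1)
Word: 'aaaaaaabbbbbbb'
Counting: 7 a's and 7 b's
Check: 7 == 7? Yes
Derivation (S -> aSb applied 6 time(s), then S -> ab): S => aSb => aaSbb => aaaSbbb => aaaaSbbbb => aaaaaSbbbbb => aaaaaaSbbbbbb => aaaaaaabbbbbbb
Accepted

1


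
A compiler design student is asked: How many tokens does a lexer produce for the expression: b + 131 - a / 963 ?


Scanning 'b + 131 - a / 963'
Token 1: 'b' -> identifier
Token 2: '+' -> operator
Token 3: '131' -> integer_literal
Token 4: '-' -> operator
Token 5: 'a' -> identifier
Token 6: '/' -> operator
Token 7: '963' -> integer_literal
Total tokens: 7

7


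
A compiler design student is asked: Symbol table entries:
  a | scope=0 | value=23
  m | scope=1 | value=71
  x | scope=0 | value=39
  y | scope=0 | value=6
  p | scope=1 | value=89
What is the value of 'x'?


Searching symbol table for 'x':
  a | scope=0 | value=23
  m | scope=1 | value=71
  x | scope=0 | value=39 <- MATCH
  y | scope=0 | value=6
  p | scope=1 | value=89
Found 'x' at scope 0 with value 39

39


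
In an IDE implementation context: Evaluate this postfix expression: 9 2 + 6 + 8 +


Processing tokens left to right:
Push 9, Push 2
Pop 9 and 2, compute 9 + 2 = 11, push 11
Push 6
Pop 11 and 6, compute 11 + 6 = 17, push 17
Push 8
Pop 17 and 8, compute 17 + 8 = 25, push 25
Stack result: 25

25


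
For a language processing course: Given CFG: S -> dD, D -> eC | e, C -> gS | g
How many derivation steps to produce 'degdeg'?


Grammar: S -> dD, D -> eC | e, C -> gS | g
Deriving 'degdeg':
Step 1: S -> dD => dD
Step 2: D -> eC => deC
Step 3: C -> gS => degS
Step 4: S -> dD => degdD
Step 5: D -> eC => degdeC
Step 6: C -> g => degdeg
Total derivation steps: 6

6


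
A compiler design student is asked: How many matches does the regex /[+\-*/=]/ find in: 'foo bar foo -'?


Pattern: /[+\-*/=]/ (operators)
Input: 'foo bar foo -'
Scanning for matches:
  Match 1: '-'
Total matches: 1

1


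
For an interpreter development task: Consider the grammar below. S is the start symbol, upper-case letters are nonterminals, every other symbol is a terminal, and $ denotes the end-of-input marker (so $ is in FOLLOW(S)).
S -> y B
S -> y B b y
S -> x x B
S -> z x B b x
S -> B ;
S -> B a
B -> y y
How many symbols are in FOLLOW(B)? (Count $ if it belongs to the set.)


S is the start symbol and does not occur in any rule body, so FOLLOW(S) = {$}.
Examining every occurrence of B in a rule body:
  S -> y B : B is at the right end -> add FOLLOW(S) = {$}
  S -> y B b y : B is followed by terminal 'b' -> add 'b'
  S -> x x B : B is at the right end -> add FOLLOW(S) = {$} (already in the set)
  S -> z x B b x : B is followed by terminal 'b' -> add 'b' (already in the set)
  S -> B ; : B is followed by terminal ';' -> add ';'
  S -> B a : B is followed by terminal 'a' -> add 'a'
  B -> y y : B does not occur in the body -> contributes nothing
FOLLOW(B) = {;, a, b, $}
Count: 4

4


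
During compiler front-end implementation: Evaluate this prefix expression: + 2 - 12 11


Parsing prefix expression: + 2 - 12 11
Step 1: Innermost operation '- 12 11'
  12 - 11 = 1
Step 2: Outer operation '+ 2 [1]'
  2 + 1 = 3

3


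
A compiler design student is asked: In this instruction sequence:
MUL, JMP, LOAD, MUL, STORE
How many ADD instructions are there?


Scanning instruction sequence for ADD:
  Position 1: MUL
  Position 2: JMP
  Position 3: LOAD
  Position 4: MUL
  Position 5: STORE
Matches at positions: []
Total ADD count: 0

0


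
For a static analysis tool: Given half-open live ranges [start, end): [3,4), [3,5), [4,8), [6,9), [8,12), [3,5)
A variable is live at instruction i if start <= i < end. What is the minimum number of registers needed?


Live ranges:
  Var0: [3, 4)
  Var1: [3, 5)
  Var2: [4, 8)
  Var3: [6, 9)
  Var4: [8, 12)
  Var5: [3, 5)
Sweep-line events (position, delta, active):
  pos=3 start -> active=1
  pos=3 start -> active=2
  pos=3 start -> active=3
  pos=4 end -> active=2
  pos=4 start -> active=3
  pos=5 end -> active=2
  pos=5 end -> active=1
  pos=6 start -> active=2
  pos=8 end -> active=1
  pos=8 start -> active=2
  pos=9 end -> active=1
  pos=12 end -> active=0
Maximum simultaneous active: 3
Minimum registers needed: 3

3


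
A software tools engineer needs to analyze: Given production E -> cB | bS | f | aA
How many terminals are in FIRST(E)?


Production: E -> cB | bS | f | aA
Examining each alternative for leading terminals:
  E -> cB : first terminal = 'c'
  E -> bS : first terminal = 'b'
  E -> f : first terminal = 'f'
  E -> aA : first terminal = 'a'
FIRST(E) = {a, b, c, f}
Count: 4

4


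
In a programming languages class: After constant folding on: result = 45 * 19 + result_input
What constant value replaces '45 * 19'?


Identifying constant sub-expression:
  Original: result = 45 * 19 + result_input
  45 and 19 are both compile-time constants
  Evaluating: 45 * 19 = 855
  After folding: result = 855 + result_input

855


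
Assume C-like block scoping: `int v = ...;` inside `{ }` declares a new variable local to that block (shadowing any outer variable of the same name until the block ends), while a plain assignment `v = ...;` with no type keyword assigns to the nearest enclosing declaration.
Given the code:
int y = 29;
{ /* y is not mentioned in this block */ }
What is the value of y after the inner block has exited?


Analyzing scoping rules:
Outer scope: declares y = 29
Inner block: y is neither redeclared nor assigned -> unchanged
After the block -> 29
Result: 29

29


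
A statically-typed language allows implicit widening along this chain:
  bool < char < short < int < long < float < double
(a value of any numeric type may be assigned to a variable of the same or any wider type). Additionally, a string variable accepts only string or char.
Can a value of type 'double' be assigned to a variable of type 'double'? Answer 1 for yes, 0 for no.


Target variable type: double
Source value type: double
Numeric ranks: double=6, double=6
Widening allowed iff rank(source) <= rank(target): 6 <= 6? Yes
Result: 1

1


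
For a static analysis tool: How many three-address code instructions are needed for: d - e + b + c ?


Expression: d - e + b + c
Generating three-address code (respecting * over +/- precedence):
  Instruction 1: t1 = d - e
  Instruction 2: t2 = t1 + b
  Instruction 3: t3 = t2 + c
Total instructions: 3

3


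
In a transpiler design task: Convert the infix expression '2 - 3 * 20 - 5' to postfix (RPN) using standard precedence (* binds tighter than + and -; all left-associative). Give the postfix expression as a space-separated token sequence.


Applying the shunting-yard algorithm:
  Operand 2 -> output
  Push '-' onto operator stack -> op-stack: [-]
  Operand 3 -> output
  Push '*' onto operator stack -> op-stack: [-, *]
  Operand 20 -> output
  See '-' (prec 1); top '*' (prec 2) >= it -> pop '*' to output
  See '-' (prec 1); top '-' (prec 1) >= it -> pop '-' to output
  Push '-' onto operator stack -> op-stack: [-]
  Operand 5 -> output
  End of input: pop '-' to output
Postfix result: 2 3 20 * - 5 -

2 3 20 * - 5 -


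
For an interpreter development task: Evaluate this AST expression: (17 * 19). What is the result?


Expression: (17 * 19)
Evaluating step by step:
  17 * 19 = 323
Result: 323

323


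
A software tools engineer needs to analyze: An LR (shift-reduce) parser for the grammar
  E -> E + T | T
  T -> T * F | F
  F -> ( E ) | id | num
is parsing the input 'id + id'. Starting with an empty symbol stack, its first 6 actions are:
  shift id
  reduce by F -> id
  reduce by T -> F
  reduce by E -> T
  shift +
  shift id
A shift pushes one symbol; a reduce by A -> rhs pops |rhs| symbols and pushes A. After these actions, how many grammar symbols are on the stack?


Tracking the symbol stack through each action:
  Action 1: shift 'id' : push -> stack = [id] (size 1)
  Action 2: reduce by F -> id : pop 1, push F -> stack = [F] (size 1)
  Action 3: reduce by T -> F : pop 1, push T -> stack = [T] (size 1)
  Action 4: reduce by E -> T : pop 1, push E -> stack = [E] (size 1)
  Action 5: shift '+' : push -> stack = [E, +] (size 2)
  Action 6: shift 'id' : push -> stack = [E, +, id] (size 3)
Final stack size: 3

3


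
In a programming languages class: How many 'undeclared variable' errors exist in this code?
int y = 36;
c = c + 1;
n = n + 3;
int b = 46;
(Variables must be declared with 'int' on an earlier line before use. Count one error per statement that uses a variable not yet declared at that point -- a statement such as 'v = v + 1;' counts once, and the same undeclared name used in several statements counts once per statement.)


Scanning code line by line:
  Line 1: declare 'y' -> declared = ['y']
  Line 2: use 'c' -> ERROR (undeclared)
  Line 3: use 'n' -> ERROR (undeclared)
  Line 4: declare 'b' -> declared = ['b', 'y']
Total undeclared variable errors: 2

2


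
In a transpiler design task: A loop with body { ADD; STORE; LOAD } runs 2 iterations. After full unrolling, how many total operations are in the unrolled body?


Loop body operations: ADD, STORE, LOAD (3 ops per iteration)
Unrolling 2 iterations:
  Iteration 1: ADD, STORE, LOAD (3 ops)
  Iteration 2: ADD, STORE, LOAD (3 ops)
Total: 2 iterations * 3 ops/iter = 6 operations

6


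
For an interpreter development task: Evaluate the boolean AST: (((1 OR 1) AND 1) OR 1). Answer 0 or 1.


Step 1: Evaluate inner node
  1 OR 1 = 1
Step 2: Evaluate next node
  1 AND 1 = 1
Step 3: Evaluate root node
  1 OR 1 = 1

1


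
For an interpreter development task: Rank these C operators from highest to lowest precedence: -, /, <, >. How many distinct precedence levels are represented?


Looking up precedence for each operator:
  - -> precedence 5
  / -> precedence 6
  < -> precedence 4
  > -> precedence 4
Sorted highest to lowest: /, -, <, >
Distinct precedence values: [6, 5, 4]
Number of distinct levels: 3

3


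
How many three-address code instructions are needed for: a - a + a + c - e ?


Expression: a - a + a + c - e
Generating three-address code (respecting * over +/- precedence):
  Instruction 1: t1 = a - a
  Instruction 2: t2 = t1 + a
  Instruction 3: t3 = t2 + c
  Instruction 4: t4 = t3 - e
Total instructions: 4

4


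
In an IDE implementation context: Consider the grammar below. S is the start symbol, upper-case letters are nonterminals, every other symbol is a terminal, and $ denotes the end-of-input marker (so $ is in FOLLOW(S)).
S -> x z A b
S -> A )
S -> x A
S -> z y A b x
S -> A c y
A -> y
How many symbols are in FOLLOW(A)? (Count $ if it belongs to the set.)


S is the start symbol and does not occur in any rule body, so FOLLOW(S) = {$}.
Examining every occurrence of A in a rule body:
  S -> x z A b : A is followed by terminal 'b' -> add 'b'
  S -> A ) : A is followed by terminal ')' -> add ')'
  S -> x A : A is at the right end -> add FOLLOW(S) = {$}
  S -> z y A b x : A is followed by terminal 'b' -> add 'b' (already in the set)
  S -> A c y : A is followed by terminal 'c' -> add 'c'
  A -> y : A does not occur in the body -> contributes nothing
FOLLOW(A) = {), b, c, $}
Count: 4

4


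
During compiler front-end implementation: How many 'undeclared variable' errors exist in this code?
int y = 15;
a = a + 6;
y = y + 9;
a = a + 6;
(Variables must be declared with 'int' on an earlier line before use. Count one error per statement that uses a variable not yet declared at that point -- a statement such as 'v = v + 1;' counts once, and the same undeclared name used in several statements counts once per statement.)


Scanning code line by line:
  Line 1: declare 'y' -> declared = ['y']
  Line 2: use 'a' -> ERROR (undeclared)
  Line 3: use 'y' -> OK (declared)
  Line 4: use 'a' -> ERROR (undeclared)
Total undeclared variable errors: 2

2


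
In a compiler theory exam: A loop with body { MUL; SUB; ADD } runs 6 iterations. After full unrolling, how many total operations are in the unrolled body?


Loop body operations: MUL, SUB, ADD (3 ops per iteration)
Unrolling 6 iterations:
  Iteration 1: MUL, SUB, ADD (3 ops)
  Iteration 2: MUL, SUB, ADD (3 ops)
  Iteration 3: MUL, SUB, ADD (3 ops)
  Iteration 4: MUL, SUB, ADD (3 ops)
  Iteration 5: MUL, SUB, ADD (3 ops)
  Iteration 6: MUL, SUB, ADD (3 ops)
Total: 6 iterations * 3 ops/iter = 18 operations

18


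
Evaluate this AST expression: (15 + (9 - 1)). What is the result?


Expression: (15 + (9 - 1))
Evaluating step by step:
  9 - 1 = 8
  15 + 8 = 23
Result: 23

23


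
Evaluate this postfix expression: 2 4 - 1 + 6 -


Processing tokens left to right:
Push 2, Push 4
Pop 2 and 4, compute 2 - 4 = -2, push -2
Push 1
Pop -2 and 1, compute -2 + 1 = -1, push -1
Push 6
Pop -1 and 6, compute -1 - 6 = -7, push -7
Stack result: -7

-7


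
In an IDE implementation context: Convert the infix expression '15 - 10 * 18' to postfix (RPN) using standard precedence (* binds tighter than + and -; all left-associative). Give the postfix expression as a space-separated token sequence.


Applying the shunting-yard algorithm:
  Operand 15 -> output
  Push '-' onto operator stack -> op-stack: [-]
  Operand 10 -> output
  Push '*' onto operator stack -> op-stack: [-, *]
  Operand 18 -> output
  End of input: pop '*' to output
  End of input: pop '-' to output
Postfix result: 15 10 18 * -

15 10 18 * -


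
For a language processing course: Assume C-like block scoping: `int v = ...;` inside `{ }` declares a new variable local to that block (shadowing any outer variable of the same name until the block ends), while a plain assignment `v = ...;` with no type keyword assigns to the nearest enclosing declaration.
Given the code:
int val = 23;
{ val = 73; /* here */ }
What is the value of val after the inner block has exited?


Analyzing scoping rules:
Outer scope: declares val = 23
Inner block: 'val = 73;' has no type keyword, so it is an assignment to the outer val (no shadowing)
The assignment changed the outer variable itself, so the new value persists after the block -> 73
Result: 73

73


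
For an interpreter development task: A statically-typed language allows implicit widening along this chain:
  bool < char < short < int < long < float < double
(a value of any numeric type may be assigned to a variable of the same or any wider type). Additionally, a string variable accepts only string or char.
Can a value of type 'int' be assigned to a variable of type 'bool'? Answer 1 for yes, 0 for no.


Target variable type: bool
Source value type: int
Numeric ranks: int=3, bool=0
Widening allowed iff rank(source) <= rank(target): 3 <= 0? No
Result: 0

0


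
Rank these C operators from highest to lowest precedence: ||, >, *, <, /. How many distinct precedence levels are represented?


Looking up precedence for each operator:
  || -> precedence 1
  > -> precedence 4
  * -> precedence 6
  < -> precedence 4
  / -> precedence 6
Sorted highest to lowest: *, /, >, <, ||
Distinct precedence values: [6, 4, 1]
Number of distinct levels: 3

3


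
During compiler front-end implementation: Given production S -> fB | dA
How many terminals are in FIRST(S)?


Production: S -> fB | dA
Examining each alternative for leading terminals:
  S -> fB : first terminal = 'f'
  S -> dA : first terminal = 'd'
FIRST(S) = {d, f}
Count: 2

2


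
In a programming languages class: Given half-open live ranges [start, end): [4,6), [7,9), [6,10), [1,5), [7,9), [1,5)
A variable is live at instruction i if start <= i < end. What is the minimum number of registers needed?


Live ranges:
  Var0: [4, 6)
  Var1: [7, 9)
  Var2: [6, 10)
  Var3: [1, 5)
  Var4: [7, 9)
  Var5: [1, 5)
Sweep-line events (position, delta, active):
  pos=1 start -> active=1
  pos=1 start -> active=2
  pos=4 start -> active=3
  pos=5 end -> active=2
  pos=5 end -> active=1
  pos=6 end -> active=0
  pos=6 start -> active=1
  pos=7 start -> active=2
  pos=7 start -> active=3
  pos=9 end -> active=2
  pos=9 end -> active=1
  pos=10 end -> active=0
Maximum simultaneous active: 3
Minimum registers needed: 3

3


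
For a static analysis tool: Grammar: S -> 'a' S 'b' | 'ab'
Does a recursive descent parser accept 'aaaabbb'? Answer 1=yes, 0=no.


Grammar accepts strings of the form a^n b^n (n >= 1)
Word: 'aaaabbb'
Counting: 4 a's and 3 b's
Check: 4 == 3? No
Mismatch: a-count != b-count
Rejected

0


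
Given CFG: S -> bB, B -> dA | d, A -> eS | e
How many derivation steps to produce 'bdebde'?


Grammar: S -> bB, B -> dA | d, A -> eS | e
Deriving 'bdebde':
Step 1: S -> bB => bB
Step 2: B -> dA => bdA
Step 3: A -> eS => bdeS
Step 4: S -> bB => bdebB
Step 5: B -> dA => bdebdA
Step 6: A -> e => bdebde
Total derivation steps: 6

6


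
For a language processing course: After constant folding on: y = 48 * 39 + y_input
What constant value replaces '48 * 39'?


Identifying constant sub-expression:
  Original: y = 48 * 39 + y_input
  48 and 39 are both compile-time constants
  Evaluating: 48 * 39 = 1872
  After folding: y = 1872 + y_input

1872


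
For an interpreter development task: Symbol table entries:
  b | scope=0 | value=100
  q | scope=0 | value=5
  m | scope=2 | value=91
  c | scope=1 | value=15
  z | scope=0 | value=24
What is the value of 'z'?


Searching symbol table for 'z':
  b | scope=0 | value=100
  q | scope=0 | value=5
  m | scope=2 | value=91
  c | scope=1 | value=15
  z | scope=0 | value=24 <- MATCH
Found 'z' at scope 0 with value 24

24


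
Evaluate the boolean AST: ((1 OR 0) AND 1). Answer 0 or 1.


Step 1: Evaluate inner node
  1 OR 0 = 1
Step 2: Evaluate root node
  1 AND 1 = 1

1


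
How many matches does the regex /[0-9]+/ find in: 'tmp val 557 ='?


Pattern: /[0-9]+/ (int literals)
Input: 'tmp val 557 ='
Scanning for matches:
  Match 1: '557'
Total matches: 1

1


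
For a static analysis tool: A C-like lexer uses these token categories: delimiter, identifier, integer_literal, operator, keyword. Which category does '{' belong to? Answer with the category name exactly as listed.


Token: '{'
Checking categories:
  identifier: no
  integer_literal: no
  operator: no
  keyword: no
  delimiter: YES
Category: delimiter

delimiter


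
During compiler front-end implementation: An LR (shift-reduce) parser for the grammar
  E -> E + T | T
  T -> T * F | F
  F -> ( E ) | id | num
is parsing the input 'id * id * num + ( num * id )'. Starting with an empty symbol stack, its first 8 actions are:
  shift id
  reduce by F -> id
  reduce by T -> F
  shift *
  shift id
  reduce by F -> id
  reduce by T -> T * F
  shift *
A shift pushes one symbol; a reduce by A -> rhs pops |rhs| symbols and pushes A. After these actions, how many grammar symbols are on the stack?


Tracking the symbol stack through each action:
  Action 1: shift 'id' : push -> stack = [id] (size 1)
  Action 2: reduce by F -> id : pop 1, push F -> stack = [F] (size 1)
  Action 3: reduce by T -> F : pop 1, push T -> stack = [T] (size 1)
  Action 4: shift '*' : push -> stack = [T, *] (size 2)
  Action 5: shift 'id' : push -> stack = [T, *, id] (size 3)
  Action 6: reduce by F -> id : pop 1, push F -> stack = [T, *, F] (size 3)
  Action 7: reduce by T -> T * F : pop 3, push T -> stack = [T] (size 1)
  Action 8: shift '*' : push -> stack = [T, *] (size 2)
Final stack size: 2

2


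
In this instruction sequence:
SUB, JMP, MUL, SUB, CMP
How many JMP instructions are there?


Scanning instruction sequence for JMP:
  Position 1: SUB
  Position 2: JMP <- MATCH
  Position 3: MUL
  Position 4: SUB
  Position 5: CMP
Matches at positions: [2]
Total JMP count: 1

1


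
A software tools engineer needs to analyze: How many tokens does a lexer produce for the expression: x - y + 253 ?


Scanning 'x - y + 253'
Token 1: 'x' -> identifier
Token 2: '-' -> operator
Token 3: 'y' -> identifier
Token 4: '+' -> operator
Token 5: '253' -> integer_literal
Total tokens: 5

5


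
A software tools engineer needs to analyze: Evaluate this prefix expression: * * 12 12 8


Parsing prefix expression: * * 12 12 8
Step 1: Innermost operation '* 12 12'
  12 * 12 = 144
Step 2: Outer operation '* [144] 8'
  144 * 8 = 1152

1152


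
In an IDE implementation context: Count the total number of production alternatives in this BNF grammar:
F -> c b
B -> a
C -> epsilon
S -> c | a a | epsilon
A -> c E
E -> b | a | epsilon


Counting alternatives per rule:
  F: 1 alternative(s)
  B: 1 alternative(s)
  C: 1 alternative(s)
  S: 3 alternative(s)
  A: 1 alternative(s)
  E: 3 alternative(s)
Sum: 1 + 1 + 1 + 3 + 1 + 3 = 10

10


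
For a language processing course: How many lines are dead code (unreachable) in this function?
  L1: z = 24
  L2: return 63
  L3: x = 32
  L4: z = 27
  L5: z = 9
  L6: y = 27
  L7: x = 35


Analyzing control flow:
  L1: reachable (before return)
  L2: reachable (return statement)
  L3: DEAD (after return at L2)
  L4: DEAD (after return at L2)
  L5: DEAD (after return at L2)
  L6: DEAD (after return at L2)
  L7: DEAD (after return at L2)
Return at L2, total lines = 7
Dead lines: L3 through L7
Count: 5

5


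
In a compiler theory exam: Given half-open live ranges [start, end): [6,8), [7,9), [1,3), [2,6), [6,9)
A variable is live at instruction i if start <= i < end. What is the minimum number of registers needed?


Live ranges:
  Var0: [6, 8)
  Var1: [7, 9)
  Var2: [1, 3)
  Var3: [2, 6)
  Var4: [6, 9)
Sweep-line events (position, delta, active):
  pos=1 start -> active=1
  pos=2 start -> active=2
  pos=3 end -> active=1
  pos=6 end -> active=0
  pos=6 start -> active=1
  pos=6 start -> active=2
  pos=7 start -> active=3
  pos=8 end -> active=2
  pos=9 end -> active=1
  pos=9 end -> active=0
Maximum simultaneous active: 3
Minimum registers needed: 3

3


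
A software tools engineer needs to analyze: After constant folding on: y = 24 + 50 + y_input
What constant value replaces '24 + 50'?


Identifying constant sub-expression:
  Original: y = 24 + 50 + y_input
  24 and 50 are both compile-time constants
  Evaluating: 24 + 50 = 74
  After folding: y = 74 + y_input

74


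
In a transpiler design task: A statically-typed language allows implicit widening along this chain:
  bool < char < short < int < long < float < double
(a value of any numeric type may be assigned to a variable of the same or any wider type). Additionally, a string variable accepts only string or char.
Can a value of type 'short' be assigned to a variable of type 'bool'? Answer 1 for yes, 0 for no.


Target variable type: bool
Source value type: short
Numeric ranks: short=2, bool=0
Widening allowed iff rank(source) <= rank(target): 2 <= 0? No
Result: 0

0


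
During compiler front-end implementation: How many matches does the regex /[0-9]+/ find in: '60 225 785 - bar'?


Pattern: /[0-9]+/ (int literals)
Input: '60 225 785 - bar'
Scanning for matches:
  Match 1: '60'
  Match 2: '225'
  Match 3: '785'
Total matches: 3

3


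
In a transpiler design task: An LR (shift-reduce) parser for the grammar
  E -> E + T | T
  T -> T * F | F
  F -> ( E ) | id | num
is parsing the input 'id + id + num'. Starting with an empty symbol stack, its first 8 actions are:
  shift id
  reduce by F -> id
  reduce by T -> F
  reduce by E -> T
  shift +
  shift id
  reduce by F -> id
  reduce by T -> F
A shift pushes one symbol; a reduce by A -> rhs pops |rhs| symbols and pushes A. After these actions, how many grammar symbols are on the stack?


Tracking the symbol stack through each action:
  Action 1: shift 'id' : push -> stack = [id] (size 1)
  Action 2: reduce by F -> id : pop 1, push F -> stack = [F] (size 1)
  Action 3: reduce by T -> F : pop 1, push T -> stack = [T] (size 1)
  Action 4: reduce by E -> T : pop 1, push E -> stack = [E] (size 1)
  Action 5: shift '+' : push -> stack = [E, +] (size 2)
  Action 6: shift 'id' : push -> stack = [E, +, id] (size 3)
  Action 7: reduce by F -> id : pop 1, push F -> stack = [E, +, F] (size 3)
  Action 8: reduce by T -> F : pop 1, push T -> stack = [E, +, T] (size 3)
Final stack size: 3

3


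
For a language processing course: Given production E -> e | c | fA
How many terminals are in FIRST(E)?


Production: E -> e | c | fA
Examining each alternative for leading terminals:
  E -> e : first terminal = 'e'
  E -> c : first terminal = 'c'
  E -> fA : first terminal = 'f'
FIRST(E) = {c, e, f}
Count: 3

3


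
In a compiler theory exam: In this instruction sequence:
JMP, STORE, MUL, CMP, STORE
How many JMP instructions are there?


Scanning instruction sequence for JMP:
  Position 1: JMP <- MATCH
  Position 2: STORE
  Position 3: MUL
  Position 4: CMP
  Position 5: STORE
Matches at positions: [1]
Total JMP count: 1

1


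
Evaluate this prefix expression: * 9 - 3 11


Parsing prefix expression: * 9 - 3 11
Step 1: Innermost operation '- 3 11'
  3 - 11 = -8
Step 2: Outer operation '* 9 [-8]'
  9 * -8 = -72

-72


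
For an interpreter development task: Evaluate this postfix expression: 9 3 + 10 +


Processing tokens left to right:
Push 9, Push 3
Pop 9 and 3, compute 9 + 3 = 12, push 12
Push 10
Pop 12 and 10, compute 12 + 10 = 22, push 22
Stack result: 22

22


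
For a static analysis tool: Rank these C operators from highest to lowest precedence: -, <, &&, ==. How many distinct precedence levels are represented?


Looking up precedence for each operator:
  - -> precedence 5
  < -> precedence 4
  && -> precedence 2
  == -> precedence 3
Sorted highest to lowest: -, <, ==, &&
Distinct precedence values: [5, 4, 3, 2]
Number of distinct levels: 4

4


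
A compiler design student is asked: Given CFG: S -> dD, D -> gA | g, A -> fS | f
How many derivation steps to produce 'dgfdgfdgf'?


Grammar: S -> dD, D -> gA | g, A -> fS | f
Deriving 'dgfdgfdgf':
Step 1: S -> dD => dD
Step 2: D -> gA => dgA
Step 3: A -> fS => dgfS
Step 4: S -> dD => dgfdD
Step 5: D -> gA => dgfdgA
Step 6: A -> fS => dgfdgfS
Step 7: S -> dD => dgfdgfdD
Step 8: D -> gA => dgfdgfdgA
Step 9: A -> f => dgfdgfdgf
Total derivation steps: 9

9


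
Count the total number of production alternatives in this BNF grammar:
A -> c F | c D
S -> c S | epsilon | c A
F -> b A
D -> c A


Counting alternatives per rule:
  A: 2 alternative(s)
  S: 3 alternative(s)
  F: 1 alternative(s)
  D: 1 alternative(s)
Sum: 2 + 3 + 1 + 1 = 7

7


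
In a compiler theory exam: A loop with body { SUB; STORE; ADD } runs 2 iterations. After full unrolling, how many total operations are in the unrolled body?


Loop body operations: SUB, STORE, ADD (3 ops per iteration)
Unrolling 2 iterations:
  Iteration 1: SUB, STORE, ADD (3 ops)
  Iteration 2: SUB, STORE, ADD (3 ops)
Total: 2 iterations * 3 ops/iter = 6 operations

6


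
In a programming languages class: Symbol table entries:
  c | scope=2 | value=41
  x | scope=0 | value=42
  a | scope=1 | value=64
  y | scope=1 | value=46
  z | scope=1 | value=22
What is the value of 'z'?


Searching symbol table for 'z':
  c | scope=2 | value=41
  x | scope=0 | value=42
  a | scope=1 | value=64
  y | scope=1 | value=46
  z | scope=1 | value=22 <- MATCH
Found 'z' at scope 1 with value 22

22


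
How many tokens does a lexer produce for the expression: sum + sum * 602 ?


Scanning 'sum + sum * 602'
Token 1: 'sum' -> identifier
Token 2: '+' -> operator
Token 3: 'sum' -> identifier
Token 4: '*' -> operator
Token 5: '602' -> integer_literal
Total tokens: 5

5
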